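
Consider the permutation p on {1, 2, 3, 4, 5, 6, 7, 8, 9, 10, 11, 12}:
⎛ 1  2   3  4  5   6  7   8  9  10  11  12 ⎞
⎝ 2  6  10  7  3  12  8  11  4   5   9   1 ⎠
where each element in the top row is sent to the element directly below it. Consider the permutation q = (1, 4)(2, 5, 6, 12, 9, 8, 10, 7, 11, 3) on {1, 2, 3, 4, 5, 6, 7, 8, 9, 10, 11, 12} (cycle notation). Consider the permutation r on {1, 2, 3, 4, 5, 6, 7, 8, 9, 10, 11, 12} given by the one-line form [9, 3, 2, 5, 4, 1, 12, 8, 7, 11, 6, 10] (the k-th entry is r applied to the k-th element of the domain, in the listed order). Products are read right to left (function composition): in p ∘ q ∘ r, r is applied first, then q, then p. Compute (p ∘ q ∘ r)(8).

Chase 8: r(8) = 8; q(8) = 10; p(10) = 5. Hence (p ∘ q ∘ r)(8) = 5.

5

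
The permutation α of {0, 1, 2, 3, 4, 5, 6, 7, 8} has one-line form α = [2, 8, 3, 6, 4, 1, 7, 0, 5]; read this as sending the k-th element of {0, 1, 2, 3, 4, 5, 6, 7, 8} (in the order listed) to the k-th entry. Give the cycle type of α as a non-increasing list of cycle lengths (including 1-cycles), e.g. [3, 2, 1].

[5, 3, 1]

The disjoint cycles are (0, 2, 3, 6, 7)(1, 8, 5)(4), with lengths 5, 3, 1 in non-increasing order.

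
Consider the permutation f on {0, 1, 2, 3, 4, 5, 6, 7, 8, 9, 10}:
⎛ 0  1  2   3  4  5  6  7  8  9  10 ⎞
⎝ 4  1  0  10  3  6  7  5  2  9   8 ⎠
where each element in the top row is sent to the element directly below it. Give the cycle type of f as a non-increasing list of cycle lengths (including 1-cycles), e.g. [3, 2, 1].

[6, 3, 1, 1]

The disjoint cycles are (0 4 3 10 8 2)(1)(5 6 7)(9), with lengths 6, 3, 1, 1 in non-increasing order.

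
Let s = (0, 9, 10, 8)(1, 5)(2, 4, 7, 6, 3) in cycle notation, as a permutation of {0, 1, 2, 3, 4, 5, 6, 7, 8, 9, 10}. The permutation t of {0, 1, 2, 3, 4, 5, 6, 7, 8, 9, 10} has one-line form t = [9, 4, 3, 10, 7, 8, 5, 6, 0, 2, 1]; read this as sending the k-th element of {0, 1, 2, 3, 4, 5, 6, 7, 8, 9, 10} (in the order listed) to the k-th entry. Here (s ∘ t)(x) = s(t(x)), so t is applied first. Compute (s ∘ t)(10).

5

t(10) = 1, then s(1) = 5; composing gives (s ∘ t)(10) = 5.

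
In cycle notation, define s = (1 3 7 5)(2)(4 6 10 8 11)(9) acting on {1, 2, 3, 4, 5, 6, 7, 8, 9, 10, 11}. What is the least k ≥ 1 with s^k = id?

20

The cycle type of s is (5, 4, 1, 1).
The order is lcm(5, 4) = 20.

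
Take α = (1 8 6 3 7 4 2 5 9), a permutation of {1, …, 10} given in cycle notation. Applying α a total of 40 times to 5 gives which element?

6

5 lies in the 9-cycle (1 8 6 3 7 4 2 5 9).
Since the cycle has length 9, α^40 acts on it the same as α^4 (40 mod 9 = 4).
Stepping 4 places around the cycle: 5 → 9 → 1 → 8 → 6.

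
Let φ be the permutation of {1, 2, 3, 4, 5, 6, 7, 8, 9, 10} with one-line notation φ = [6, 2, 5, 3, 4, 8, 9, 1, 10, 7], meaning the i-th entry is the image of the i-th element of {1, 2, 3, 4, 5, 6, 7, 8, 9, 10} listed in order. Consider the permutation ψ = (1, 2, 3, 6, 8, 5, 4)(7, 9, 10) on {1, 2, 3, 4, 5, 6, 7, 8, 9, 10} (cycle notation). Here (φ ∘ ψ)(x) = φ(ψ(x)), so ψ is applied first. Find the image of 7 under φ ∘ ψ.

ψ(7) = 9, then φ(9) = 10; composing gives (φ ∘ ψ)(7) = 10.

10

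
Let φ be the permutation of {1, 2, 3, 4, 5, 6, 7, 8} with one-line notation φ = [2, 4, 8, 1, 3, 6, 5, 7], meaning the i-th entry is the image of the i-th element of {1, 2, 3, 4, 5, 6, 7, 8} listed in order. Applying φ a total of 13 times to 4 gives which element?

Tracing 4 → 1 → … returns to 4 after 3 steps, so 4 lies in a 3-cycle (1 2 4).
Powers repeat with period 3 on this cycle, and 13 mod 3 = 1, so φ^13(4) = φ^1(4).
Stepping 1 place around the cycle: 4 → 1.

1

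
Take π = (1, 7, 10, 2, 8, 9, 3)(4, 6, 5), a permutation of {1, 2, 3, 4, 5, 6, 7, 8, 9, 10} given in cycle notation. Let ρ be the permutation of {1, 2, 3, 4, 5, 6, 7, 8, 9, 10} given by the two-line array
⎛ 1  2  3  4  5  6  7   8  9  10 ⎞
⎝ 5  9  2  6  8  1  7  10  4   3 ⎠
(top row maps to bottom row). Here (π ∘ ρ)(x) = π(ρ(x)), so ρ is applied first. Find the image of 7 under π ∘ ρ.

10

(π ∘ ρ)(7) = π(ρ(7)). ρ(7) = 7, then π(7) = 10. So (π ∘ ρ)(7) = 10.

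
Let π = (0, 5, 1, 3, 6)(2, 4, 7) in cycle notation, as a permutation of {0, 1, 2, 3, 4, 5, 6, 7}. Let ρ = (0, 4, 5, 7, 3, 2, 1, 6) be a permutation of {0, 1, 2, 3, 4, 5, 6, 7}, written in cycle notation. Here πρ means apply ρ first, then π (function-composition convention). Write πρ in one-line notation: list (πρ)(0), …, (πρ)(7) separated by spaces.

Chase each element through ρ then π: 0 → 4 → 7; 1 → 6 → 0; 2 → 1 → 3; 3 → 2 → 4; 4 → 5 → 1; 5 → 7 → 2; 6 → 0 → 5; 7 → 3 → 6.
Collecting the images, πρ = [7 0 3 4 1 2 5 6].

7 0 3 4 1 2 5 6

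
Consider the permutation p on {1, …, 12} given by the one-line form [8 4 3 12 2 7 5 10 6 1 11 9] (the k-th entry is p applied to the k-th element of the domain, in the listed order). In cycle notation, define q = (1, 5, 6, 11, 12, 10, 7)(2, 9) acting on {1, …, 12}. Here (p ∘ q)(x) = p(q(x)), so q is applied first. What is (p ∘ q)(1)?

2

(p ∘ q)(1) = p(q(1)). q(1) = 5, then p(5) = 2. So (p ∘ q)(1) = 2.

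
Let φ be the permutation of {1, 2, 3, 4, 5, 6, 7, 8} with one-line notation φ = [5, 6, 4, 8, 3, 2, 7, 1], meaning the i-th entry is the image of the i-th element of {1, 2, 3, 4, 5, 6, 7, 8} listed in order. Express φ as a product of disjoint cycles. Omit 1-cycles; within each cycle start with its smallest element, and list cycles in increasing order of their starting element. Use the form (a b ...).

(1 5 3 4 8)(2 6)

Start at 1 and follow images: 1 → 5 → 3 → 4 → 8 → 1, giving the cycle (1 5 3 4 8).
Continuing from each remaining unvisited element yields (1 5 3 4 8)(2 6).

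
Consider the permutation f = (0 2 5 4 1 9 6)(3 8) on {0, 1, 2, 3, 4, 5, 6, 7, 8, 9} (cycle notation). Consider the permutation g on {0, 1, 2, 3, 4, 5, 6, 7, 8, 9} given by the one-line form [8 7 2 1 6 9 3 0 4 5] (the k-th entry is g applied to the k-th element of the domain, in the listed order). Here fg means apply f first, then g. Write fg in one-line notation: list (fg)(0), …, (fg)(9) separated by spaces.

2 5 9 4 7 6 8 0 1 3

(fg)(x) = g(f(x)). Computing each image: g(f(0)) = g(2) = 2, g(f(1)) = g(9) = 5, g(f(2)) = g(5) = 9, g(f(3)) = g(8) = 4, g(f(4)) = g(1) = 7, g(f(5)) = g(4) = 6, g(f(6)) = g(0) = 8, g(f(7)) = g(7) = 0, g(f(8)) = g(3) = 1, g(f(9)) = g(6) = 3.
Hence fg = [2 5 9 4 7 6 8 0 1 3].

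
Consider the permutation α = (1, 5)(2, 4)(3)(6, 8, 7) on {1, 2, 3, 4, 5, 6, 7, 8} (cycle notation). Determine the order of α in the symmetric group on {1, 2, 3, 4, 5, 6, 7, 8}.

The cycle type of α is (3, 2, 2, 1).
The order of α is the least common multiple of its cycle lengths: lcm(3, 2, 2) = 6.

6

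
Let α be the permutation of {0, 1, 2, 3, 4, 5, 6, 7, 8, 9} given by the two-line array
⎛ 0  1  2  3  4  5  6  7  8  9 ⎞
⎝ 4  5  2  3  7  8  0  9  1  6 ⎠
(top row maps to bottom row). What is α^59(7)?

4

Tracing 7 → 9 → … returns to 7 after 5 steps, so 7 lies in a 5-cycle (0, 4, 7, 9, 6).
Powers repeat with period 5 on this cycle, and 59 mod 5 = 4, so α^59(7) = α^4(7).
Advancing 4 steps from 7: 7 → 9 → 6 → 0 → 4.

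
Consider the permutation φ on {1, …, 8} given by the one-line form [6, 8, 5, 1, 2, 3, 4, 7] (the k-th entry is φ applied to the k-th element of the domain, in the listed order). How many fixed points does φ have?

0

No element satisfies φ(x) = x, so there are 0 fixed points.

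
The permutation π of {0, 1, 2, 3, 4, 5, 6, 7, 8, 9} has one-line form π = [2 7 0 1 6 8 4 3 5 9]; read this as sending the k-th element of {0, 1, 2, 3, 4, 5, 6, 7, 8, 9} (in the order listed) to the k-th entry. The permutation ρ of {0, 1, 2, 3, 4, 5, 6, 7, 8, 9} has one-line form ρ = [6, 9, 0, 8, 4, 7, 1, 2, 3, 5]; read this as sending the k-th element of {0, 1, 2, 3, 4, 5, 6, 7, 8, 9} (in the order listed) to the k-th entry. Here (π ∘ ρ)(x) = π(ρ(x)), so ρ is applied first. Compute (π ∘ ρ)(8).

(π ∘ ρ)(8) = π(ρ(8)). ρ(8) = 3, then π(3) = 1. So (π ∘ ρ)(8) = 1.

1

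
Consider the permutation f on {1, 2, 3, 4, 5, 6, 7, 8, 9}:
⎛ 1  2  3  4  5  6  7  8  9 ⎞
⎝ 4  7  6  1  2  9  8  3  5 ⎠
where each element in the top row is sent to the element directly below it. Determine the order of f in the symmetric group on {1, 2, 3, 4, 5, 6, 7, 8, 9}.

The disjoint-cycle form of f has cycle lengths 7, 2.
The order of f is the least common multiple of its cycle lengths: lcm(7, 2) = 14.

14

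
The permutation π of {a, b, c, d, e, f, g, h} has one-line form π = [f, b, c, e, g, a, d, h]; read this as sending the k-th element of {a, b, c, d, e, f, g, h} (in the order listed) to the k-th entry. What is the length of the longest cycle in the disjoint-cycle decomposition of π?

Decomposing into disjoint cycles gives (a f)(d e g); the longest has length 3.

3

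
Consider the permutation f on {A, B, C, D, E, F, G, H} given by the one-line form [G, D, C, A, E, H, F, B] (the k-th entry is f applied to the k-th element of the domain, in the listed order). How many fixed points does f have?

The fixed points (elements with f(x) = x) are {C, E}, so there are 2.

2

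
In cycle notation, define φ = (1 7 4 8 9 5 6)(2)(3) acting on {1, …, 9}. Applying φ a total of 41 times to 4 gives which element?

7

4 lies in the 7-cycle (1 7 4 8 9 5 6).
On a 7-cycle, φ^7 is the identity, so φ^41 = φ^6 there (41 ≡ 6 mod 7).
Stepping 6 places around the cycle: 4 → 8 → 9 → 5 → 6 → 1 → 7.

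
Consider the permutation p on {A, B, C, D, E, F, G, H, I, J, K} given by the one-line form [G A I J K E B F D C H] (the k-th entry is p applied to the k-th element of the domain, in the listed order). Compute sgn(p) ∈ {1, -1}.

In disjoint-cycle form the cycle lengths are 4, 4, 3.
A cycle of length ℓ contributes ℓ−1 transpositions, so p is a product of 3 + 3 + 2 = 8 transpositions — even.

1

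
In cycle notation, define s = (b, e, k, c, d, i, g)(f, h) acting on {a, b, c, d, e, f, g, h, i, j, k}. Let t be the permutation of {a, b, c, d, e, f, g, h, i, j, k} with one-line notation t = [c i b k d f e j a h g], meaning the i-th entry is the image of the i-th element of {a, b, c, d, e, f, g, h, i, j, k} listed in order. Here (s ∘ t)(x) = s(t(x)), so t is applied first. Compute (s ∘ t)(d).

(s ∘ t)(d) = s(t(d)). t(d) = k, then s(k) = c. So (s ∘ t)(d) = c.

c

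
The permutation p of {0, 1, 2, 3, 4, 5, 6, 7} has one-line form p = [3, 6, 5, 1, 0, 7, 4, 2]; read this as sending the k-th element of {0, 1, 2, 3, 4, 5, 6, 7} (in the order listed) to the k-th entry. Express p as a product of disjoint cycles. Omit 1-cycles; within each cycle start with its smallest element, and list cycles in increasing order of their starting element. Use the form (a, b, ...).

From 0: 0 → 3 → 1 → 6 → 4 → 0, closing the cycle (0, 3, 1, 6, 4).
Continuing from each remaining unvisited element yields (0, 3, 1, 6, 4)(2, 5, 7).

(0, 3, 1, 6, 4)(2, 5, 7)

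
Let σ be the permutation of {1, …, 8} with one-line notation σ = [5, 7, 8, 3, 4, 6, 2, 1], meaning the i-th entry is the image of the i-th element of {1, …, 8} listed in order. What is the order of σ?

The disjoint-cycle form of σ has cycle lengths 5, 2, 1.
Since disjoint cycles commute, ord(σ) = lcm(5, 2) = 10.

10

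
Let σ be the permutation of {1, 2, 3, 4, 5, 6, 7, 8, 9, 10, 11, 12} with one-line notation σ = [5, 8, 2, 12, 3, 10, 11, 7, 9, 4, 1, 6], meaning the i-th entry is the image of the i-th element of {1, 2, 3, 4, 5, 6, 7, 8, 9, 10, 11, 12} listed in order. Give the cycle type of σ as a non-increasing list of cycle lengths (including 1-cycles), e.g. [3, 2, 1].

[7, 4, 1]

The disjoint cycles are (1, 5, 3, 2, 8, 7, 11)(4, 12, 6, 10)(9), with lengths 7, 4, 1 in non-increasing order.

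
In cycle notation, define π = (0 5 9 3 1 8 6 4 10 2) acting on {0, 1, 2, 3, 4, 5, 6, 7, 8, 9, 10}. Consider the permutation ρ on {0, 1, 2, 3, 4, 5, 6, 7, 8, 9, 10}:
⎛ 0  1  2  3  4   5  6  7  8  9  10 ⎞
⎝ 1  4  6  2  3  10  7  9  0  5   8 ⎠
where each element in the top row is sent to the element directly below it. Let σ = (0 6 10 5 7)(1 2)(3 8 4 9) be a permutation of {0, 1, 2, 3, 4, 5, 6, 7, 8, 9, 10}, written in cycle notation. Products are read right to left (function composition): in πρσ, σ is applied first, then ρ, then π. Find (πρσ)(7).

Apply the permutations in order: σ(7) = 0, then ρ(0) = 1, then π(1) = 8. So (πρσ)(7) = 8.

8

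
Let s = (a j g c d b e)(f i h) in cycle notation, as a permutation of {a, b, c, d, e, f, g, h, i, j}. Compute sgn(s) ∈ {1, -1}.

1

The cycle lengths are 7, 3.
A cycle is odd iff its length is even; s has 0 even-length cycles, so sgn(s) = (−1)^0 and s is even.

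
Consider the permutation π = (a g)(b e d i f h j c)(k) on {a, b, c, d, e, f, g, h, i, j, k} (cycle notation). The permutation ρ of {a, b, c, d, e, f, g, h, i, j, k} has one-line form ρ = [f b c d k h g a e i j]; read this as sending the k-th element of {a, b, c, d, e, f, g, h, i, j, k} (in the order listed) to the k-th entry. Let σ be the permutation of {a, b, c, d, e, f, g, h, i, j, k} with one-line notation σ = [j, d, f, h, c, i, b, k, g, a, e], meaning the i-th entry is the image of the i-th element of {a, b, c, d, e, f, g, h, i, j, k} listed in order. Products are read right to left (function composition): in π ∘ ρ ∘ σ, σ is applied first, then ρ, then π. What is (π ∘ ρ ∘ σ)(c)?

j

Apply the permutations in order: σ(c) = f, then ρ(f) = h, then π(h) = j. So (π ∘ ρ ∘ σ)(c) = j.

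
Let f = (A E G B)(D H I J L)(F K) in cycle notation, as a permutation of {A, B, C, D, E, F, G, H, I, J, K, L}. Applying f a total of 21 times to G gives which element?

G lies in the 4-cycle (A E G B).
Powers repeat with period 4 on this cycle, and 21 mod 4 = 1, so f^21(G) = f^1(G).
Advancing 1 step from G: G → B.

B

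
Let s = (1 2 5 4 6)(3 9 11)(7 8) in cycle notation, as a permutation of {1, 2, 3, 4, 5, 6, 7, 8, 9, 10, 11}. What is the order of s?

The cycle type of s is (5, 3, 2, 1).
The order of s is the least common multiple of its cycle lengths: lcm(5, 3, 2) = 30.

30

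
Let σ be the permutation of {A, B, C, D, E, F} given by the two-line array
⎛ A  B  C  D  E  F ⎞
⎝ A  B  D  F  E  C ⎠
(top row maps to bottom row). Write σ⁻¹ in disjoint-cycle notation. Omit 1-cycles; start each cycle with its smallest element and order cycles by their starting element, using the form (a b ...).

The cycle decomposition of σ is (C D F).
Reversing each cycle (and rotating so the smallest element leads) gives σ⁻¹ = (C F D).

(C F D)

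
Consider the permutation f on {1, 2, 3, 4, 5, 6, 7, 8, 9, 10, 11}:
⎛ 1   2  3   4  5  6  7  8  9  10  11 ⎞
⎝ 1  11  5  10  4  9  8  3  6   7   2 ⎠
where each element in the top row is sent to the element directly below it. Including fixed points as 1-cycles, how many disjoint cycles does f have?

4

The cycle decomposition is (1)(2, 11)(3, 5, 4, 10, 7, 8)(6, 9), which has 4 cycles (counting 1-cycles).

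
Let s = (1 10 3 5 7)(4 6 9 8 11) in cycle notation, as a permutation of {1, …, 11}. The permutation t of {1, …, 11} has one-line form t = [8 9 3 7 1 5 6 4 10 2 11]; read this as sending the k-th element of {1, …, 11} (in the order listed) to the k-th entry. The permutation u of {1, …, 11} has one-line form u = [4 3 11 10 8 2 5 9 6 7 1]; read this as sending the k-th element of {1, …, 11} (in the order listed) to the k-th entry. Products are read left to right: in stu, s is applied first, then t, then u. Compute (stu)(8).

1

(stu)(8) = u(t(s(8))). s(8) = 11, then t(11) = 11, then u(11) = 1, so the result is 1.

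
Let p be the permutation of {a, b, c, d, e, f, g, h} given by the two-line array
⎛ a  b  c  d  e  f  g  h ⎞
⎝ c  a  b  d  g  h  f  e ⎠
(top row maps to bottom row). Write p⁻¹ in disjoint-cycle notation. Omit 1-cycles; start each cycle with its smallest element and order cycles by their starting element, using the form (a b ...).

First write p in disjoint cycles: (a c b)(e g f h).
Reversing each cycle (and rotating so the smallest element leads) gives p⁻¹ = (a b c)(e h f g).

(a b c)(e h f g)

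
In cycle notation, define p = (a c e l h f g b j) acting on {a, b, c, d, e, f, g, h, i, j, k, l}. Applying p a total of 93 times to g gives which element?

g lies in the 9-cycle (a c e l h f g b j).
Since the cycle has length 9, p^93 acts on it the same as p^3 (93 mod 9 = 3).
Advancing 3 steps from g: g → b → j → a.

a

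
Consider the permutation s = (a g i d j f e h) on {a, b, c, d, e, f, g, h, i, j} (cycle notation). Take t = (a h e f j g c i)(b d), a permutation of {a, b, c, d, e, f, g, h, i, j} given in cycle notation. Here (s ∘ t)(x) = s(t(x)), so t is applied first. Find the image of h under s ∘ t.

(s ∘ t)(h) = s(t(h)). t(h) = e, then s(e) = h. So (s ∘ t)(h) = h.

h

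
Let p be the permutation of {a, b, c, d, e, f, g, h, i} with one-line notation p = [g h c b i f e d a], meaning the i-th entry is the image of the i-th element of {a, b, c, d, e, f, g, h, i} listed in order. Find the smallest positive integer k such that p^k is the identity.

12

Decomposing into disjoint cycles gives cycle lengths 4, 3, 1, 1.
Since disjoint cycles commute, ord(p) = lcm(4, 3) = 12.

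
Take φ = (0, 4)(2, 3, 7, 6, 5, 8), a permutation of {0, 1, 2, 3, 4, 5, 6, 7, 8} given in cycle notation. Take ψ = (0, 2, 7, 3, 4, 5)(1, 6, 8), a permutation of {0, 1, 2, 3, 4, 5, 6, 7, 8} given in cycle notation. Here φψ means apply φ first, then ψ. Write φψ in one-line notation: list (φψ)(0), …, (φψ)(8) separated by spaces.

5 6 4 3 2 1 0 8 7

For each element, apply φ then ψ: 0 → 4 → 5; 1 → 1 → 6; 2 → 3 → 4; 3 → 7 → 3; 4 → 0 → 2; 5 → 8 → 1; 6 → 5 → 0; 7 → 6 → 8; 8 → 2 → 7.
So φψ in one-line form is 5 6 4 3 2 1 0 8 7.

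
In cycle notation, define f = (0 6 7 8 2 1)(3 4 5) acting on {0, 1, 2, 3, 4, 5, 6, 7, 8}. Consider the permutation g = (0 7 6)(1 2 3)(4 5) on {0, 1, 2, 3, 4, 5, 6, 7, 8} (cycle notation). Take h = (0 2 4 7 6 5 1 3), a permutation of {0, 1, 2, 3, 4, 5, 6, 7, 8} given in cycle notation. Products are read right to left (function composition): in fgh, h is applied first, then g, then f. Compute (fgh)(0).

Chase 0: h(0) = 2; g(2) = 3; f(3) = 4. Hence (fgh)(0) = 4.

4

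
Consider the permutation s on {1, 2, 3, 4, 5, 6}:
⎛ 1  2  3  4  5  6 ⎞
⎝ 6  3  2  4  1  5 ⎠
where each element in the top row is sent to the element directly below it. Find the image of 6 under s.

5

The entry below 6 in the array is 5, so s(6) = 5.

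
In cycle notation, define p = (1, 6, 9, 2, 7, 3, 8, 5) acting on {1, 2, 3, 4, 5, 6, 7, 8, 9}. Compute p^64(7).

7 lies in the 8-cycle (1, 6, 9, 2, 7, 3, 8, 5).
On an 8-cycle, p^8 is the identity, so p^64 = p^0 there (64 ≡ 0 mod 8).
So p^64(7) = 7.

7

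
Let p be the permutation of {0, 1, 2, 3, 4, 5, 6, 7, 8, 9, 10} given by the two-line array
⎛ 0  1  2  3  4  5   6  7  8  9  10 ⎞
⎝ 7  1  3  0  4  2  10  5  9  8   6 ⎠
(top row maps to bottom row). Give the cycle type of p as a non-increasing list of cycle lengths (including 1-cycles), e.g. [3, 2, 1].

[5, 2, 2, 1, 1]

The disjoint cycles are (0, 7, 5, 2, 3)(1)(4)(6, 10)(8, 9), with lengths 5, 2, 2, 1, 1 in non-increasing order.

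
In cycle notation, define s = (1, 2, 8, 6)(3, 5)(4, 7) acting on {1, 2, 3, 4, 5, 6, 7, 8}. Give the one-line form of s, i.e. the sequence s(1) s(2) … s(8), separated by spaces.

Image by image: 1↦2, 2↦8, 3↦5, 4↦7, 5↦3, 6↦1, 7↦4, 8↦6.
So the one-line form is 2 8 5 7 3 1 4 6.

2 8 5 7 3 1 4 6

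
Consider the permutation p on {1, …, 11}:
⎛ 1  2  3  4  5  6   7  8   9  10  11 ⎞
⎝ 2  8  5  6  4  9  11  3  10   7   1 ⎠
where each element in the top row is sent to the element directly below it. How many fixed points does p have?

0

No element satisfies p(x) = x, so there are 0 fixed points.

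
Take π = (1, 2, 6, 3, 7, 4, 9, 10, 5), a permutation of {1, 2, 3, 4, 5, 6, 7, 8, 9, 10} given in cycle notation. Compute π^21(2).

7

2 lies in the 9-cycle (1, 2, 6, 3, 7, 4, 9, 10, 5).
Since the cycle has length 9, π^21 acts on it the same as π^3 (21 mod 9 = 3).
Stepping 3 places around the cycle: 2 → 6 → 3 → 7.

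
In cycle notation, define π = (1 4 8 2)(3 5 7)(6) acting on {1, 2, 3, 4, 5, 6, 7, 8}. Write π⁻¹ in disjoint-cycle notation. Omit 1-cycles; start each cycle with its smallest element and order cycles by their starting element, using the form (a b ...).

The inverse reverses each cycle.
After reversing and putting each cycle's least element first, π⁻¹ = (1 2 8 4)(3 7 5).

(1 2 8 4)(3 7 5)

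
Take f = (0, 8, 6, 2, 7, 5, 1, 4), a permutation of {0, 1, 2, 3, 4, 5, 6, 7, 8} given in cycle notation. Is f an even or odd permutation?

odd

The cycle lengths are 8, 1.
A cycle is odd iff its length is even; f has 1 even-length cycle, so sgn(f) = (−1)^1 and f is odd.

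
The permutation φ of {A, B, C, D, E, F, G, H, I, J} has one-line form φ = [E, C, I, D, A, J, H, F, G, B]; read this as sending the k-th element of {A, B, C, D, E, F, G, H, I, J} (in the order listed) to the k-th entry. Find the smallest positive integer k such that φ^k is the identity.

The disjoint-cycle form of φ has cycle lengths 7, 2, 1.
The order is lcm(7, 2) = 14.

14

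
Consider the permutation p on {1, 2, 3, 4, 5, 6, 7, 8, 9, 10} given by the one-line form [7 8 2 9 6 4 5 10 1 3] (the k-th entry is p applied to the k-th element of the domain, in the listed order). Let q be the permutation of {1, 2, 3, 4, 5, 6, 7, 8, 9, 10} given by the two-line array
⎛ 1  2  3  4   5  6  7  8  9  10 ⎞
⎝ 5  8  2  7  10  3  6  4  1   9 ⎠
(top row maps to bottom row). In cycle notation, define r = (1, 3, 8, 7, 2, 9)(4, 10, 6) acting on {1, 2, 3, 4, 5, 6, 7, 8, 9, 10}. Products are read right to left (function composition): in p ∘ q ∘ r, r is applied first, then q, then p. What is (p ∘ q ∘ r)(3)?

Apply the permutations in order: r(3) = 8, then q(8) = 4, then p(4) = 9. So (p ∘ q ∘ r)(3) = 9.

9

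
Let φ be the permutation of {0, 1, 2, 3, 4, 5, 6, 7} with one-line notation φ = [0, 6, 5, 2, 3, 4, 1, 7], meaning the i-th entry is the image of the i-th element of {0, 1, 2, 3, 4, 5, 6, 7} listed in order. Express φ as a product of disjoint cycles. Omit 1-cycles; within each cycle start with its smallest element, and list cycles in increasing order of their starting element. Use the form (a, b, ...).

(1, 6)(2, 5, 4, 3)

Iterating φ from 1 gives 1 → 6 → 1; that is the 2-cycle (1, 6).
Continuing from each remaining unvisited element yields (1, 6)(2, 5, 4, 3).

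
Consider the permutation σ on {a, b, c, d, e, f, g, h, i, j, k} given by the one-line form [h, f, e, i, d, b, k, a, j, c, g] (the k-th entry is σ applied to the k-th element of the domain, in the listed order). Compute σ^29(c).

j

Tracing c → e → … returns to c after 5 steps, so c lies in a 5-cycle (c e d i j).
Since the cycle has length 5, σ^29 acts on it the same as σ^4 (29 mod 5 = 4).
Advancing 4 steps from c: c → e → d → i → j.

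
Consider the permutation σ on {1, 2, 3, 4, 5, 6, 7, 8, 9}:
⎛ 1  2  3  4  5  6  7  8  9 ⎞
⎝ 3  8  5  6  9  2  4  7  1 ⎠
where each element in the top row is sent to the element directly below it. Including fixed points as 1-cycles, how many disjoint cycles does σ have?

The cycle decomposition is (1 3 5 9)(2 8 7 4 6), which has 2 cycles (counting 1-cycles).

2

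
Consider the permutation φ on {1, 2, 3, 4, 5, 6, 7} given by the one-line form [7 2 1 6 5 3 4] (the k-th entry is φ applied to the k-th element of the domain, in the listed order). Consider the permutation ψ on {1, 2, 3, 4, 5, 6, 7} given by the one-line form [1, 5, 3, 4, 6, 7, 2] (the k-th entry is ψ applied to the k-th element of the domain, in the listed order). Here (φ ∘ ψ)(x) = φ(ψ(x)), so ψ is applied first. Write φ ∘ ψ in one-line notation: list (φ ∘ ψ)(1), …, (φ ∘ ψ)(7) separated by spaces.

Chase each element through ψ then φ: 1 → 1 → 7; 2 → 5 → 5; 3 → 3 → 1; 4 → 4 → 6; 5 → 6 → 3; 6 → 7 → 4; 7 → 2 → 2.
Collecting the images, φ ∘ ψ = [7 5 1 6 3 4 2].

7 5 1 6 3 4 2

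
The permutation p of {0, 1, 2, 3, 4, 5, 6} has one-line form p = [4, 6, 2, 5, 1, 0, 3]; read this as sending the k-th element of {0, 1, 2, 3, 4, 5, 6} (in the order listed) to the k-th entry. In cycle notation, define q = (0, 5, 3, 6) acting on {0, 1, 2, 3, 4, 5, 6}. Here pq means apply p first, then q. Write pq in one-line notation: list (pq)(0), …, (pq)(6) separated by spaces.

4 0 2 3 1 5 6

Chase each element through p then q: 0 → 4 → 4; 1 → 6 → 0; 2 → 2 → 2; 3 → 5 → 3; 4 → 1 → 1; 5 → 0 → 5; 6 → 3 → 6.
So pq in one-line form is 4 0 2 3 1 5 6.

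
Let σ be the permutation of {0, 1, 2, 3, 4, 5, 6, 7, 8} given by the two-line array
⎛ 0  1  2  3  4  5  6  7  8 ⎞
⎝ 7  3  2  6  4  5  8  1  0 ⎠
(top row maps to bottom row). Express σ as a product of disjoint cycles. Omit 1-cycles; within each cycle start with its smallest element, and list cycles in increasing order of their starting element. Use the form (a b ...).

Iterating σ from 0 gives 0 → 7 → 1 → 3 → 6 → 8 → 0; that is the 6-cycle (0 7 1 3 6 8).
Repeating from the next unused element and collecting all non-trivial cycles gives (0 7 1 3 6 8).

(0 7 1 3 6 8)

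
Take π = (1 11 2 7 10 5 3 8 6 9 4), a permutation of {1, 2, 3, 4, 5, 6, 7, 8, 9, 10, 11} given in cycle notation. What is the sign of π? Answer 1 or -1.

The cycle lengths are 11.
A cycle of length ℓ contributes ℓ−1 transpositions, so π is a product of 10 transpositions — even.

1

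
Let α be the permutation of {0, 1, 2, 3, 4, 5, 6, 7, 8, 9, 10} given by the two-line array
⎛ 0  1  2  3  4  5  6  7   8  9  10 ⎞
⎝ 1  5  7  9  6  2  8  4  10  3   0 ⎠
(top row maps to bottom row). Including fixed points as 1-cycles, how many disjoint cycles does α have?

The cycle decomposition is (0, 1, 5, 2, 7, 4, 6, 8, 10)(3, 9), which has 2 cycles (counting 1-cycles).

2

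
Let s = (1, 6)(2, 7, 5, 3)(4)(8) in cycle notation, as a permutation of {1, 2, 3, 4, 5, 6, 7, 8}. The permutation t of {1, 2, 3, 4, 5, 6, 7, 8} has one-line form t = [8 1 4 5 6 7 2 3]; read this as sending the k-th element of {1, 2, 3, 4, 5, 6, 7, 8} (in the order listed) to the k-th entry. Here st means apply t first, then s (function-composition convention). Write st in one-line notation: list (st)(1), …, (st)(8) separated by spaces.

8 6 4 3 1 5 7 2

(st)(x) = s(t(x)). Computing each image: s(t(1)) = s(8) = 8, s(t(2)) = s(1) = 6, s(t(3)) = s(4) = 4, s(t(4)) = s(5) = 3, s(t(5)) = s(6) = 1, s(t(6)) = s(7) = 5, s(t(7)) = s(2) = 7, s(t(8)) = s(3) = 2.
Hence st = [8 6 4 3 1 5 7 2].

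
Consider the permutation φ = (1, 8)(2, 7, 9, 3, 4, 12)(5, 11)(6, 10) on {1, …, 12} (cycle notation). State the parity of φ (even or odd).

The cycle lengths are 6, 2, 2, 2.
A cycle of length ℓ contributes ℓ−1 transpositions, so φ is a product of 5 + 1 + 1 + 1 = 8 transpositions — even.

even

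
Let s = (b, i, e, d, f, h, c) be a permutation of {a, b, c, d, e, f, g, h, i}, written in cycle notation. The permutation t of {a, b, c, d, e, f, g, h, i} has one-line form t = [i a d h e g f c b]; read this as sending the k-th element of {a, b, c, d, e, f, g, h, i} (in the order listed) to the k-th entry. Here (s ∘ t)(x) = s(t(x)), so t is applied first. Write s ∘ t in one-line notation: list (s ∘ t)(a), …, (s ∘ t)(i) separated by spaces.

Chase each element through t then s: a → i → e; b → a → a; c → d → f; d → h → c; e → e → d; f → g → g; g → f → h; h → c → b; i → b → i.
Collecting the images, s ∘ t = [e a f c d g h b i].

e a f c d g h b i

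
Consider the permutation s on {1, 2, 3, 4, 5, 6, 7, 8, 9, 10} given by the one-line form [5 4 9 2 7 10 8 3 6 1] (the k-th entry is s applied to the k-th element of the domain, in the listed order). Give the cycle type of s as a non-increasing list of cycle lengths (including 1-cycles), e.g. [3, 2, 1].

[8, 2]

The disjoint cycles are (1 5 7 8 3 9 6 10)(2 4), with lengths 8, 2 in non-increasing order.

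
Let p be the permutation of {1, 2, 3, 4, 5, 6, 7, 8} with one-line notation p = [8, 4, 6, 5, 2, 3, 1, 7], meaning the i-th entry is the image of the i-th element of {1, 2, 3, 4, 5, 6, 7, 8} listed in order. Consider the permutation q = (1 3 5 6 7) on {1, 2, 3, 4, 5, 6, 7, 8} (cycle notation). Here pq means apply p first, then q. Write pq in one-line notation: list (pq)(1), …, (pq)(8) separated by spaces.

(pq)(x) = q(p(x)). Computing each image: q(p(1)) = q(8) = 8, q(p(2)) = q(4) = 4, q(p(3)) = q(6) = 7, q(p(4)) = q(5) = 6, q(p(5)) = q(2) = 2, q(p(6)) = q(3) = 5, q(p(7)) = q(1) = 3, q(p(8)) = q(7) = 1.
Hence pq = [8 4 7 6 2 5 3 1].

8 4 7 6 2 5 3 1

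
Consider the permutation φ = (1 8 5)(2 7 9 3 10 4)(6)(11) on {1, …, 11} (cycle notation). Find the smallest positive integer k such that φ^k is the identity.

The cycle type of φ is (6, 3, 1, 1).
The order is lcm(6, 3) = 6.

6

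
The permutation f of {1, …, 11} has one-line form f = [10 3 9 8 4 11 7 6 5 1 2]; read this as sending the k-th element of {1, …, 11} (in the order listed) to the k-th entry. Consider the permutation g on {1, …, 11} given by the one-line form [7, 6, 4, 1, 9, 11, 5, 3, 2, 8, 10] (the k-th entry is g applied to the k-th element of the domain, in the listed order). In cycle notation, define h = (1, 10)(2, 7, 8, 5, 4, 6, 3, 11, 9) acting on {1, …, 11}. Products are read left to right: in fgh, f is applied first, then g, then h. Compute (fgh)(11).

3

Chase 11: f(11) = 2; g(2) = 6; h(6) = 3. Hence (fgh)(11) = 3.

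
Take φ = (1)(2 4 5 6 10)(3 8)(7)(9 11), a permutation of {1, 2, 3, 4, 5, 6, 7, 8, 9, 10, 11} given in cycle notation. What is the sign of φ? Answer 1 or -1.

The cycle lengths are 5, 2, 2, 1, 1.
A cycle is odd iff its length is even; φ has 2 even-length cycles, so sgn(φ) = (−1)^2 and φ is even.

1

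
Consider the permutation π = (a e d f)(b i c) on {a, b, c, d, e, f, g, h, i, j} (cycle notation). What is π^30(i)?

i

i lies in the 3-cycle (b i c).
Since the cycle has length 3, π^30 acts on it the same as π^0 (30 mod 3 = 0).
So π^30(i) = i.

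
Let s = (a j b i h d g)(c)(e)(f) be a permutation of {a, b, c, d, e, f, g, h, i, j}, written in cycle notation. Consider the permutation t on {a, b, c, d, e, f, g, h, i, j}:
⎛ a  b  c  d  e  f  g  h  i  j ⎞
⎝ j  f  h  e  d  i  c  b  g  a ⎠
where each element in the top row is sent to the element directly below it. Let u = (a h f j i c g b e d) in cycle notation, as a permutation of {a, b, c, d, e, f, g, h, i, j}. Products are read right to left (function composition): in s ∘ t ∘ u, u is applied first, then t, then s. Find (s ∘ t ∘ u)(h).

h

Chase h: u(h) = f; t(f) = i; s(i) = h. Hence (s ∘ t ∘ u)(h) = h.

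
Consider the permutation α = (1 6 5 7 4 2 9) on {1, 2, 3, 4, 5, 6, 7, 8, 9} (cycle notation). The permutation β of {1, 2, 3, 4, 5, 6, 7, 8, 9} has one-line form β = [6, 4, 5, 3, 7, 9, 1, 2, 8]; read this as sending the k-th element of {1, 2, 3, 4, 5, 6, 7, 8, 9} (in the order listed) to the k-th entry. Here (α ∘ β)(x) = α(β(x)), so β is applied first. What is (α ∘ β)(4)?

3

First apply β: β(4) = 3, then α(3) = 3. Thus (α ∘ β)(4) = 3.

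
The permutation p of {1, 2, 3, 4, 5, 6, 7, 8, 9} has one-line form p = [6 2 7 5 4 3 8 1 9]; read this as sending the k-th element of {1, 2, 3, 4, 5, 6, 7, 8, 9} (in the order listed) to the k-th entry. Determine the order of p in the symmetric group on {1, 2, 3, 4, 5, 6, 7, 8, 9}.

The disjoint-cycle form of p has cycle lengths 5, 2, 1, 1.
Since disjoint cycles commute, ord(p) = lcm(5, 2) = 10.

10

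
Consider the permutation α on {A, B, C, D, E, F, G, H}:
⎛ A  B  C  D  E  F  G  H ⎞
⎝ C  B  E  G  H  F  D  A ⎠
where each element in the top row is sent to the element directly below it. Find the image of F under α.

F

The entry below F in the array is F, so α(F) = F.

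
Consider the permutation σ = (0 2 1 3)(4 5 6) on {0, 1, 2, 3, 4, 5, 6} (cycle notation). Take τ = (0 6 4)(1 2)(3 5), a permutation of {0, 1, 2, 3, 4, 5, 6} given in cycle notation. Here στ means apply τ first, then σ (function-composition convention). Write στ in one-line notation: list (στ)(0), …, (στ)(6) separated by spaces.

4 1 3 6 2 0 5

(στ)(x) = σ(τ(x)). Computing each image: σ(τ(0)) = σ(6) = 4, σ(τ(1)) = σ(2) = 1, σ(τ(2)) = σ(1) = 3, σ(τ(3)) = σ(5) = 6, σ(τ(4)) = σ(0) = 2, σ(τ(5)) = σ(3) = 0, σ(τ(6)) = σ(4) = 5.
Hence στ = [4 1 3 6 2 0 5].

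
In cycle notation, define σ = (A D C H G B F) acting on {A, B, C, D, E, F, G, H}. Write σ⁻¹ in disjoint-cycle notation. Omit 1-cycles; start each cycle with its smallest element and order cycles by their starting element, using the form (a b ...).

Inverting a permutation written in cycle notation just reverses the order within every cycle.
Reversing each cycle of σ and rotating so the smallest element leads gives (A F B G H C D).

(A F B G H C D)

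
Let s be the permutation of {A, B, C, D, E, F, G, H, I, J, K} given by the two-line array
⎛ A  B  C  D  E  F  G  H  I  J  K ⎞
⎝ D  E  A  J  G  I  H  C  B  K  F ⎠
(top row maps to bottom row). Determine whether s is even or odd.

even

In disjoint-cycle form the cycle lengths are 11.
A cycle is odd iff its length is even; s has 0 even-length cycles, so sgn(s) = (−1)^0 and s is even.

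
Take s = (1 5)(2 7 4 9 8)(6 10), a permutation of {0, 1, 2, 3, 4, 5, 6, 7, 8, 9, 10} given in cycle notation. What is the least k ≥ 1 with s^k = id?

The disjoint cycles have lengths 5, 2, 2, 1, 1.
The order is lcm(5, 2, 2) = 10.

10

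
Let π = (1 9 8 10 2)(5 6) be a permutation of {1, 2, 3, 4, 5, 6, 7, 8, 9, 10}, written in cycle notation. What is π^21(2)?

2 lies in the 5-cycle (1 9 8 10 2).
Powers repeat with period 5 on this cycle, and 21 mod 5 = 1, so π^21(2) = π^1(2).
Advancing 1 step from 2: 2 → 1.

1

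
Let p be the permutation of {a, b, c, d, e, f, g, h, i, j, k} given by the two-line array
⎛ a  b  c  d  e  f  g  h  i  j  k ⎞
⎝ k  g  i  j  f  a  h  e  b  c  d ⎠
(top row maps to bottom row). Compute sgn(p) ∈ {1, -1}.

In disjoint-cycle form the cycle lengths are 11.
A cycle is odd iff its length is even; p has 0 even-length cycles, so sgn(p) = (−1)^0 and p is even.

1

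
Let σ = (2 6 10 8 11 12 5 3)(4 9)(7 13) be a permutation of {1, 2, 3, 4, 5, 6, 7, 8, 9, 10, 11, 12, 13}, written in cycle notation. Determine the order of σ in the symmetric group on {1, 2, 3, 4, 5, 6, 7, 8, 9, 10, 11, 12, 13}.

8

The cycle type of σ is (8, 2, 2, 1).
The order of σ is the least common multiple of its cycle lengths: lcm(8, 2, 2) = 8.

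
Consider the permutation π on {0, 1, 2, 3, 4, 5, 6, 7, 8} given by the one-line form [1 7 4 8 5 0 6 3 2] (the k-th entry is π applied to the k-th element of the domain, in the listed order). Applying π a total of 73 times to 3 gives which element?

8

Tracing 3 → 8 → … returns to 3 after 8 steps, so 3 lies in an 8-cycle (0, 1, 7, 3, 8, 2, 4, 5).
Powers repeat with period 8 on this cycle, and 73 mod 8 = 1, so π^73(3) = π^1(3).
Advancing 1 step from 3: 3 → 8.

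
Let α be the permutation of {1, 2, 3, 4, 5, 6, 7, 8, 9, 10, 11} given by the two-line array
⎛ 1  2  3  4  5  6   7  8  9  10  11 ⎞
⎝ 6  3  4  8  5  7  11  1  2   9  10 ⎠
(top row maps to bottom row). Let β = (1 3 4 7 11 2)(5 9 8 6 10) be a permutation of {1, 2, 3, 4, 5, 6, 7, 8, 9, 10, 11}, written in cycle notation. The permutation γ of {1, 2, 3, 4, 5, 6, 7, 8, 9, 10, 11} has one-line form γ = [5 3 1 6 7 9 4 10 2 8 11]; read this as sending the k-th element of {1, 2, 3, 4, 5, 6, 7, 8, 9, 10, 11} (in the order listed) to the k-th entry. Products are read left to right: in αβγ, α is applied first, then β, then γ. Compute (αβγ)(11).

7

(αβγ)(11) = γ(β(α(11))). α(11) = 10, then β(10) = 5, then γ(5) = 7, so the result is 7.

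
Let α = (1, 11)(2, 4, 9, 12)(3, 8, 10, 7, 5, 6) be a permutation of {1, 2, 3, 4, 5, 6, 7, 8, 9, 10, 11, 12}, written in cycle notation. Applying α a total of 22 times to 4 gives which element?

12

4 lies in the 4-cycle (2, 4, 9, 12).
On a 4-cycle, α^4 is the identity, so α^22 = α^2 there (22 ≡ 2 mod 4).
Stepping 2 places around the cycle: 4 → 9 → 12.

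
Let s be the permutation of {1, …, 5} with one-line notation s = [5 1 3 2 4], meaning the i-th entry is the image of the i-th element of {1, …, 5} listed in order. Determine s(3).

3

3 is element number 3 of the domain, and entry number 3 of the one-line form is 3, so s(3) = 3.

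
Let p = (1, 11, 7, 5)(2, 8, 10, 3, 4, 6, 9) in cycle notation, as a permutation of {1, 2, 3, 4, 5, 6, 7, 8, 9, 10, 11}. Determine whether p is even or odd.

The cycle lengths are 7, 4.
A cycle is odd iff its length is even; p has 1 even-length cycle, so sgn(p) = (−1)^1 and p is odd.

odd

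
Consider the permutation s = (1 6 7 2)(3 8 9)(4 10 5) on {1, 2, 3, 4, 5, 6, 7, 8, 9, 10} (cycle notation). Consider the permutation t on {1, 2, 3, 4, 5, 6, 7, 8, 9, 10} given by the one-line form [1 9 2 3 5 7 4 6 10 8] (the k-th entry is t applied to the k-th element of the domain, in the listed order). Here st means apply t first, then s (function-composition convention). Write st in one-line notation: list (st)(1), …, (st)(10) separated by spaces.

6 3 1 8 4 2 10 7 5 9

(st)(x) = s(t(x)). Computing each image: s(t(1)) = s(1) = 6, s(t(2)) = s(9) = 3, s(t(3)) = s(2) = 1, s(t(4)) = s(3) = 8, s(t(5)) = s(5) = 4, s(t(6)) = s(7) = 2, s(t(7)) = s(4) = 10, s(t(8)) = s(6) = 7, s(t(9)) = s(10) = 5, s(t(10)) = s(8) = 9.
Hence st = [6 3 1 8 4 2 10 7 5 9].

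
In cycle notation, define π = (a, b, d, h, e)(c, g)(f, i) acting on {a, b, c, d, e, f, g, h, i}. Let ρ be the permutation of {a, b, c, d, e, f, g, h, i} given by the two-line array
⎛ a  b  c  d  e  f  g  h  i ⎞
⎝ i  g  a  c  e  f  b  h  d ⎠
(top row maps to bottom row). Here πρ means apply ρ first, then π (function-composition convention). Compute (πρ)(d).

g

ρ(d) = c, then π(c) = g; composing gives (πρ)(d) = g.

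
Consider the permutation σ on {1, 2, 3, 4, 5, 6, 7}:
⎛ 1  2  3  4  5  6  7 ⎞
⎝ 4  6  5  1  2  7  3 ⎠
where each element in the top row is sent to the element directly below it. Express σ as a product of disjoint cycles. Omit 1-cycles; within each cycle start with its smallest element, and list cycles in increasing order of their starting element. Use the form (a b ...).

(1 4)(2 6 7 3 5)

From 1: 1 → 4 → 1, closing the cycle (1 4).
Repeating from the next unused element and collecting all non-trivial cycles gives (1 4)(2 6 7 3 5).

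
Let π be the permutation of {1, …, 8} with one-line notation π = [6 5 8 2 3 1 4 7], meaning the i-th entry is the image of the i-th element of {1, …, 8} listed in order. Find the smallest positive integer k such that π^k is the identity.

6

Decomposing into disjoint cycles gives cycle lengths 6, 2.
Since disjoint cycles commute, ord(π) = lcm(6, 2) = 6.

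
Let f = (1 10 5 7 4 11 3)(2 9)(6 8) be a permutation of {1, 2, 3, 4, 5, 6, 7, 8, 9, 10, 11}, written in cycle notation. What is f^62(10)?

1

10 lies in the 7-cycle (1 10 5 7 4 11 3).
On a 7-cycle, f^7 is the identity, so f^62 = f^6 there (62 ≡ 6 mod 7).
Advancing 6 steps from 10: 10 → 5 → 7 → 4 → 11 → 3 → 1.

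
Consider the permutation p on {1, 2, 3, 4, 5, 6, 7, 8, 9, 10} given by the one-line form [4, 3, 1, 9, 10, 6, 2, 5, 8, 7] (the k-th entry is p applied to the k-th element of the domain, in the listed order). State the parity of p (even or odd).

even

In disjoint-cycle form the cycle lengths are 9, 1.
A cycle of length ℓ contributes ℓ−1 transpositions, so p is a product of 8 transpositions — even.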